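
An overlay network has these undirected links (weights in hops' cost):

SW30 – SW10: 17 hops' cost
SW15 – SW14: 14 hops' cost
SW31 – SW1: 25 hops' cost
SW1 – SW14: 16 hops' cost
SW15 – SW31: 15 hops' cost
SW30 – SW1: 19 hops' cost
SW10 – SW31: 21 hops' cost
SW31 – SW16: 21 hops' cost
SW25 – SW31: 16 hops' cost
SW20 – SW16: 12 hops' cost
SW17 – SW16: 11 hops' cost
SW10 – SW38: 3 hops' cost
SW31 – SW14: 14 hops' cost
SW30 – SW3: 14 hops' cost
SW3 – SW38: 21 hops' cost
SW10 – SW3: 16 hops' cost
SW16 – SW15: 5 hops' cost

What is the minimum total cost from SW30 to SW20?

Candidate routes:
SW30 → SW1 → SW31 → SW15 → SW16 → SW20: 19+25+15+5+12 = 76
SW30 → SW10 → SW31 → SW16 → SW20: 17+21+21+12 = 71
SW30 → SW10 → SW31 → SW15 → SW16 → SW20: 17+21+15+5+12 = 70
SW30 → SW1 → SW14 → SW15 → SW16 → SW20: 19+16+14+5+12 = 66
The minimum is 66 hops' cost via SW30 → SW1 → SW14 → SW15 → SW16 → SW20.

66 hops' cost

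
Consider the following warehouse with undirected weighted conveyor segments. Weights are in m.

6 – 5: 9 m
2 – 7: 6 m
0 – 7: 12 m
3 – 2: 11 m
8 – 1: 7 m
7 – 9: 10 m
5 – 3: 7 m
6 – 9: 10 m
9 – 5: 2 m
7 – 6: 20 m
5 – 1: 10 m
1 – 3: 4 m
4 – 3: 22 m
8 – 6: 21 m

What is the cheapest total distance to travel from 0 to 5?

Running Dijkstra from 0:
0: 0
7: 12  (via 0)
2: 18  (via 7)
9: 22  (via 7)
5: 24  (via 9)
Shortest route: 0–7–9–5 = 24 m.

24 m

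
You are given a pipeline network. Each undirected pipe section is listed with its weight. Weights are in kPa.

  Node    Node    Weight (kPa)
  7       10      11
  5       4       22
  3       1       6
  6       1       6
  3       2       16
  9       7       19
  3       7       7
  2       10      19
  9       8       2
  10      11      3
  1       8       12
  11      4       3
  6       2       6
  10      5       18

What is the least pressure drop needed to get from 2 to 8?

Enumerating some paths:
2–6–1–8: 6+6+12 = 24
2–3–1–8: 16+6+12 = 34
The minimum is 24 kPa via 2–6–1–8.

24 kPa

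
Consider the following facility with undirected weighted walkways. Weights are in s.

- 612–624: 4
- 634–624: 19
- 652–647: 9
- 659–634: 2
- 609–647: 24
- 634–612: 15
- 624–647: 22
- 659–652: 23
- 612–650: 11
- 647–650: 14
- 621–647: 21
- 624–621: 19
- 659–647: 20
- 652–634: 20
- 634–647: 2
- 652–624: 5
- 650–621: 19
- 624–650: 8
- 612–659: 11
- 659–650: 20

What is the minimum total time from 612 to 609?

39 s

Shortest distances from 612:
612: 0
624: 4  (via 612)
652: 9  (via 624)
650: 11  (via 612)
659: 11  (via 612)
634: 13  (via 659)
647: 15  (via 634)
621: 23  (via 624)
609: 39  (via 647)
Shortest route: 612–659–634–647–609 = 39 s.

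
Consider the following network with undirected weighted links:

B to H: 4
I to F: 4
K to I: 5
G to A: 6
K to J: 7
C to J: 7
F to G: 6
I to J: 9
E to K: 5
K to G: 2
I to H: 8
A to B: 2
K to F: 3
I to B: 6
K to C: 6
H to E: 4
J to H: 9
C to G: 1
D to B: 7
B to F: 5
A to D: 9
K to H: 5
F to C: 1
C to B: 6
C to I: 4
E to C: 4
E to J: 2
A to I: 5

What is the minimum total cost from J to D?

17

Compare a few routes:
J–E–H–B–D: 2+4+4+7 = 17
J–E–C–F–B–D: 2+4+1+5+7 = 19
J–E–C–B–D: 2+4+6+7 = 19
Cheapest is J–E–H–B–D at 17.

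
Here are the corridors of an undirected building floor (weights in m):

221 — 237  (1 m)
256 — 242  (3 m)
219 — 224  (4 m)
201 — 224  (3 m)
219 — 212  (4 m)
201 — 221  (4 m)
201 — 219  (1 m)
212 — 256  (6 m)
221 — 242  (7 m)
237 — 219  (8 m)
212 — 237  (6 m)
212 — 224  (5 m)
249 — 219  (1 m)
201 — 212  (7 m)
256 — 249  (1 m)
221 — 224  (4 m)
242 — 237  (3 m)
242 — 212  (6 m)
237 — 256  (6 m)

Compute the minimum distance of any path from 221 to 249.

6 m

Compare a few routes:
221–237–242–256–249: 1+3+3+1 = 8
221–201–219–249: 4+1+1 = 6
221–237–256–249: 1+6+1 = 8
221–224–201–219–249: 4+3+1+1 = 9
The minimum is 6 m via 221–201–219–249.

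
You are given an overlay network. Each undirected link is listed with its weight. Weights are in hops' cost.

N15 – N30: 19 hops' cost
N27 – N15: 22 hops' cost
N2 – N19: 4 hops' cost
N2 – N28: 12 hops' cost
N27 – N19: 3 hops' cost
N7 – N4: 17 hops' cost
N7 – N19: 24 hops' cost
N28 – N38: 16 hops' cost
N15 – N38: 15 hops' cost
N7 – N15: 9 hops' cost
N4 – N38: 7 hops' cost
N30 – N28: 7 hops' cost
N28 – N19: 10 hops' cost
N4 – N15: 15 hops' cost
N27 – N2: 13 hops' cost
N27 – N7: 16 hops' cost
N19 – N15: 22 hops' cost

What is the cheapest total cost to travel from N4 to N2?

35 hops' cost

Settle nodes by increasing distance from N4:
N4: 0
N38: 7  (via N4)
N15: 15  (via N4)
N7: 17  (via N4)
N28: 23  (via N38)
N30: 30  (via N28)
N19: 33  (via N28)
N27: 33  (via N7)
N2: 35  (via N28)
Shortest route: N4 → N38 → N28 → N2 = 35 hops' cost.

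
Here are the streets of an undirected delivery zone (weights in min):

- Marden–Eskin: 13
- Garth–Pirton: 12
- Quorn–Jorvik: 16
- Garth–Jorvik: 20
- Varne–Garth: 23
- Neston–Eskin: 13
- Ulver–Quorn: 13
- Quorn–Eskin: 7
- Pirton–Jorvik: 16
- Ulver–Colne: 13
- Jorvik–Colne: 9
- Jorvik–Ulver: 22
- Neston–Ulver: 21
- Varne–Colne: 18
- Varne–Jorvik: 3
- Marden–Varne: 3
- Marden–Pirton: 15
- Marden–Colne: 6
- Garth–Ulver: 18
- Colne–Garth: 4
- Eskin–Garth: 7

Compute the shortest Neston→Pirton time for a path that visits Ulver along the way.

Shortest Neston→Ulver: Neston → Ulver = 21
Best Ulver to Pirton: Ulver → Colne → Garth → Pirton costing 29
Total via Ulver: 21 + 29 = 50 min.

50 min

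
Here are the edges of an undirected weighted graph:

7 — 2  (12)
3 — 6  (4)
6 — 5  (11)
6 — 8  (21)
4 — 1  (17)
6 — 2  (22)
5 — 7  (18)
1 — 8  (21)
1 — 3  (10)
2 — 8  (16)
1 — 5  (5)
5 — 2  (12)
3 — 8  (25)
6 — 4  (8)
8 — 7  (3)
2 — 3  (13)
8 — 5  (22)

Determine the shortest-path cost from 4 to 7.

Shortest distances from 4:
4: 0
6: 8  (via 4)
3: 12  (via 6)
1: 17  (via 4)
5: 19  (via 6)
2: 25  (via 3)
8: 29  (via 6)
7: 32  (via 8)
Shortest route: 4–6–8–7 = 32.

32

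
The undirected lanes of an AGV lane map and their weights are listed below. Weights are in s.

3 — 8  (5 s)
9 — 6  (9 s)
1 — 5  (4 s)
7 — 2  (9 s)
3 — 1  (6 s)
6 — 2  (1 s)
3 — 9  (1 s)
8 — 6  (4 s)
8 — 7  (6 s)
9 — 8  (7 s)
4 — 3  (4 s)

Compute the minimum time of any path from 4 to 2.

14 s

Candidate routes:
4 → 3 → 9 → 6 → 2: 4+1+9+1 = 15
4 → 3 → 8 → 6 → 2: 4+5+4+1 = 14
Cheapest is 4 → 3 → 8 → 6 → 2 at 14 s.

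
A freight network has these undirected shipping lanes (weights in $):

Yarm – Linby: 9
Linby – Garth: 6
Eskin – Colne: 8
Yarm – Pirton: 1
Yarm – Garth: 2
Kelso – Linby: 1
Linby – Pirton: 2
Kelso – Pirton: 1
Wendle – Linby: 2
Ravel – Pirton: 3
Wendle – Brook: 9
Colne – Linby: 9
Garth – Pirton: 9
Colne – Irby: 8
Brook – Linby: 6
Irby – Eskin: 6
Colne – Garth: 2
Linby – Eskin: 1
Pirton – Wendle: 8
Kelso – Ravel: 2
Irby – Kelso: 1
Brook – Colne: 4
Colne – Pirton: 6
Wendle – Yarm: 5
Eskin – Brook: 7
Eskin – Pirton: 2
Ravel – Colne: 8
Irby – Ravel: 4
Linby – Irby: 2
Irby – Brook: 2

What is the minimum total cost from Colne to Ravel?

$8

Enumerating some paths:
Colne → Brook → Irby → Kelso → Ravel: 4+2+1+2 = 9
Colne → Ravel: 8 = 8
The minimum is $8 via Colne → Ravel.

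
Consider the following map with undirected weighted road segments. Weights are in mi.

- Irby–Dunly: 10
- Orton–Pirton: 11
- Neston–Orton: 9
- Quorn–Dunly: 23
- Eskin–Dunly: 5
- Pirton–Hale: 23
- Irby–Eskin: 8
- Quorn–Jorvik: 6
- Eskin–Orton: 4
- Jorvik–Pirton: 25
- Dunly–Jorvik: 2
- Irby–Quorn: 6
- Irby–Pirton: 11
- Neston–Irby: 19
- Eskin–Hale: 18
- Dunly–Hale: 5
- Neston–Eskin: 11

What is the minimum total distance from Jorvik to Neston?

18 mi

Candidate routes:
Jorvik - Dunly - Eskin - Orton - Neston: 2+5+4+9 = 20
Jorvik - Dunly - Irby - Eskin - Neston: 2+10+8+11 = 31
Jorvik - Dunly - Eskin - Neston: 2+5+11 = 18
Cheapest is Jorvik - Dunly - Eskin - Neston at 18 mi.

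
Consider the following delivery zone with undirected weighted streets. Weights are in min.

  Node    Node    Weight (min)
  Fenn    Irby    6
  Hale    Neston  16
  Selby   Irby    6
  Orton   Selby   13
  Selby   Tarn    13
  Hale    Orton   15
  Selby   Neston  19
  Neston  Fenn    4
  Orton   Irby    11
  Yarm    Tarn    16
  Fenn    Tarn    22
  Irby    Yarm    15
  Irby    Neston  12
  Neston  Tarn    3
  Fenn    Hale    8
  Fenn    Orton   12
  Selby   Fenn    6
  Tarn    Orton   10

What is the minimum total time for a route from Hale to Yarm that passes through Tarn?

Best Hale to Tarn: Hale → Fenn → Neston → Tarn costing 15
Shortest Tarn→Yarm: Tarn → Yarm = 16
Total via Tarn: 15 + 16 = 31 min.

31 min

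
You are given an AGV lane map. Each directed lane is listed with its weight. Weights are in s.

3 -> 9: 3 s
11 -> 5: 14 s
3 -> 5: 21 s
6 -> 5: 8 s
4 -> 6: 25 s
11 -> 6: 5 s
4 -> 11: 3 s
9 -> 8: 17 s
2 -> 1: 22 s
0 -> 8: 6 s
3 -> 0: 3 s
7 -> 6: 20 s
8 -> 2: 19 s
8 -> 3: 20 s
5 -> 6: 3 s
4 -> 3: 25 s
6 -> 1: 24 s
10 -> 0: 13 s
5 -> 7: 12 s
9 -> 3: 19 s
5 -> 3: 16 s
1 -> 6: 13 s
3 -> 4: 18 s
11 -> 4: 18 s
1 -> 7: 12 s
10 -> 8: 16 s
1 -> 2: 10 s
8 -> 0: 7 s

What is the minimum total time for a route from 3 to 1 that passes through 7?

77 s

Best 3 to 7: 3–5–7 costing 33
Best 7 to 1: 7–6–1 costing 44
Total via 7: 33 + 44 = 77 s.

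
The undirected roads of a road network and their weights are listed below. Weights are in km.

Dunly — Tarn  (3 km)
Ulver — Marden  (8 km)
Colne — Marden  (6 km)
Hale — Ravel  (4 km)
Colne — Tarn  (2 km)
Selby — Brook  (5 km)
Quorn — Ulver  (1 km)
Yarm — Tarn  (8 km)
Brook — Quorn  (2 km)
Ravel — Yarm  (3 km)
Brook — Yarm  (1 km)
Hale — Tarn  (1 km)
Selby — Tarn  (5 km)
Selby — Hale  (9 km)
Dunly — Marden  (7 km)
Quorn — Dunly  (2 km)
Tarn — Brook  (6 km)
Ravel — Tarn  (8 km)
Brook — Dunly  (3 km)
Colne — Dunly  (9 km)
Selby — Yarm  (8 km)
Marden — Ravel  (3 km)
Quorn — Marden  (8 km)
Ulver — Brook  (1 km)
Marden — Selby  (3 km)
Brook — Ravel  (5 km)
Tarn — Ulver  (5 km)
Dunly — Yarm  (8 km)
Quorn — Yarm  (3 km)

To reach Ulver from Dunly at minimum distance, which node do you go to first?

Quorn

Compare a few routes:
Dunly - Brook - Ulver: 3+1 = 4
Dunly - Quorn - Ulver: 2+1 = 3
Dunly - Brook - Quorn - Ulver: 3+2+1 = 6
Dunly - Quorn - Brook - Ulver: 2+2+1 = 5
The minimum is 3 km via Dunly - Quorn - Ulver.
So from Dunly the first move is to Quorn.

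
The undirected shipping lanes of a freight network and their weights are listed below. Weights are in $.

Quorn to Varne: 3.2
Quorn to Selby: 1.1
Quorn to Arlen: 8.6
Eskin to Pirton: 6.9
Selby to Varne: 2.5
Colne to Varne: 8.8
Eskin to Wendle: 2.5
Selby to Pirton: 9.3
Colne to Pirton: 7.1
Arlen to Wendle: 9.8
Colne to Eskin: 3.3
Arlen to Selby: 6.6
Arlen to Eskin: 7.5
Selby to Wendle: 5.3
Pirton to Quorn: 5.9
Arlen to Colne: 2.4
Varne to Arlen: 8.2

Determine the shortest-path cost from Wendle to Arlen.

Compare a few routes:
Wendle–Arlen: 9.8 = 9.8
Wendle–Eskin–Colne–Arlen: 2.5+3.3+2.4 = 8.2
Wendle–Selby–Arlen: 5.3+6.6 = 11.9
Wendle–Eskin–Arlen: 2.5+7.5 = 10
The minimum is $8.2 via Wendle–Eskin–Colne–Arlen.

$8.2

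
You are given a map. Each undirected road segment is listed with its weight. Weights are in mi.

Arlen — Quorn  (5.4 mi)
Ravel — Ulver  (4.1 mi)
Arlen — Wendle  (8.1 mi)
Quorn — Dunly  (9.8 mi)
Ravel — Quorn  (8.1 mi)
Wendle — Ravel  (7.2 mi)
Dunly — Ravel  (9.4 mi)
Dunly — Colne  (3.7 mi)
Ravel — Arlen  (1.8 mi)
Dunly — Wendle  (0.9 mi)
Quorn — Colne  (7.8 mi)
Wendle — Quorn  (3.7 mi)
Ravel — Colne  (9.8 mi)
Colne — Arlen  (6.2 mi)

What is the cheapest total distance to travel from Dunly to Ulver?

12.2 mi

Enumerating some paths:
Dunly–Wendle–Arlen–Ravel–Ulver: 0.9+8.1+1.8+4.1 = 14.9
Dunly–Wendle–Ravel–Ulver: 0.9+7.2+4.1 = 12.2
Dunly–Colne–Arlen–Ravel–Ulver: 3.7+6.2+1.8+4.1 = 15.8
Dunly–Ravel–Ulver: 9.4+4.1 = 13.5
The minimum is 12.2 mi via Dunly–Wendle–Ravel–Ulver.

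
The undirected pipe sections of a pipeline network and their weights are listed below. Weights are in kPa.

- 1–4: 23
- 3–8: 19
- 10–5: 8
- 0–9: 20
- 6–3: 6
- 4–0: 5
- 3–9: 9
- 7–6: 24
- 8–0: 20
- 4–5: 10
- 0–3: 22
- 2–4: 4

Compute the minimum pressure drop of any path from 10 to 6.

51 kPa

Compare a few routes:
10 - 5 - 4 - 0 - 3 - 6: 8+10+5+22+6 = 51
10 - 5 - 4 - 0 - 8 - 3 - 6: 8+10+5+20+19+6 = 68
10 - 5 - 4 - 0 - 9 - 3 - 6: 8+10+5+20+9+6 = 58
Cheapest is 10 - 5 - 4 - 0 - 3 - 6 at 51 kPa.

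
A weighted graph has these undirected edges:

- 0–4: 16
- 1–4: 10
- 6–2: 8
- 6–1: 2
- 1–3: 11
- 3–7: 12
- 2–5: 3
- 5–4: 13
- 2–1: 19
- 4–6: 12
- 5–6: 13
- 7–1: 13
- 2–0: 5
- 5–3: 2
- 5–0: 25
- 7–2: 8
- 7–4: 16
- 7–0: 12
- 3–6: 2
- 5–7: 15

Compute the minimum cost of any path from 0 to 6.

12

Running Dijkstra from 0:
0: 0
2: 5  (via 0)
5: 8  (via 2)
3: 10  (via 5)
6: 12  (via 3)
Shortest route: 0–2–5–3–6 = 12.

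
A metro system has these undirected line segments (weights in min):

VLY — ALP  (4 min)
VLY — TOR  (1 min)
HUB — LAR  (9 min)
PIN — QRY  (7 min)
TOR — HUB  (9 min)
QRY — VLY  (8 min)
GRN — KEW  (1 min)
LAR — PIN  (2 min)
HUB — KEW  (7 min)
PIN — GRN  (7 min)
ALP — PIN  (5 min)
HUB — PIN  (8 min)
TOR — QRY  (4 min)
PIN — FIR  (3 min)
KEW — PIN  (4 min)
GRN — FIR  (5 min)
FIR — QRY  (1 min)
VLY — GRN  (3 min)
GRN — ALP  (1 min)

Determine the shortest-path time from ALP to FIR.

6 min

Running Dijkstra from ALP:
ALP: 0
GRN: 1  (via ALP)
KEW: 2  (via GRN)
VLY: 4  (via ALP)
TOR: 5  (via VLY)
PIN: 5  (via ALP)
FIR: 6  (via GRN)
Shortest route: ALP–GRN–FIR = 6 min.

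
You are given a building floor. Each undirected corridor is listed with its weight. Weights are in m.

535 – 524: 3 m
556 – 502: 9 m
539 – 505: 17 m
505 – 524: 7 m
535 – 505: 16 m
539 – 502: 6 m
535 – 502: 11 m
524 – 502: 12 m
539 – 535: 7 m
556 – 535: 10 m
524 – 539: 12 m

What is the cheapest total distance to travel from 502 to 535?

11 m

Running Dijkstra from 502:
502: 0
539: 6  (via 502)
556: 9  (via 502)
535: 11  (via 502)
Shortest route: 502–535 = 11 m.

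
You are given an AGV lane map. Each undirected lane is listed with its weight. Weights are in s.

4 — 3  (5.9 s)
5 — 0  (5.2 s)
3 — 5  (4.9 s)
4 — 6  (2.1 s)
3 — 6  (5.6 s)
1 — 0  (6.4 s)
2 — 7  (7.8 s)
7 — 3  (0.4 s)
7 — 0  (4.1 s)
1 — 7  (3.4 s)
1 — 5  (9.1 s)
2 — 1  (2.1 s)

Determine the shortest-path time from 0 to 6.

Candidate routes:
0–7–3–6: 4.1+0.4+5.6 = 10.1
0–7–3–4–6: 4.1+0.4+5.9+2.1 = 12.5
0–1–7–3–6: 6.4+3.4+0.4+5.6 = 15.8
0–5–3–6: 5.2+4.9+5.6 = 15.7
The minimum is 10.1 s via 0–7–3–6.

10.1 s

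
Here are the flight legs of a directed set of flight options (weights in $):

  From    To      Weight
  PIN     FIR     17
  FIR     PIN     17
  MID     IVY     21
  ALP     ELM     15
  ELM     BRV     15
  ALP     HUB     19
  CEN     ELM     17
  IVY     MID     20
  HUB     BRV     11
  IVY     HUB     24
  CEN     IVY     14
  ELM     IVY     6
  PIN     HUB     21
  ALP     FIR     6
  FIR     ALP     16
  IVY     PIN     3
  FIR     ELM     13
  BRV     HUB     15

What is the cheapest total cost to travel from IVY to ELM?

Shortest distances from IVY:
IVY: 0
PIN: 3  (via IVY)
FIR: 20  (via PIN)
MID: 20  (via IVY)
HUB: 24  (via IVY)
ELM: 33  (via FIR)
Shortest route: IVY → PIN → FIR → ELM = $33.

$33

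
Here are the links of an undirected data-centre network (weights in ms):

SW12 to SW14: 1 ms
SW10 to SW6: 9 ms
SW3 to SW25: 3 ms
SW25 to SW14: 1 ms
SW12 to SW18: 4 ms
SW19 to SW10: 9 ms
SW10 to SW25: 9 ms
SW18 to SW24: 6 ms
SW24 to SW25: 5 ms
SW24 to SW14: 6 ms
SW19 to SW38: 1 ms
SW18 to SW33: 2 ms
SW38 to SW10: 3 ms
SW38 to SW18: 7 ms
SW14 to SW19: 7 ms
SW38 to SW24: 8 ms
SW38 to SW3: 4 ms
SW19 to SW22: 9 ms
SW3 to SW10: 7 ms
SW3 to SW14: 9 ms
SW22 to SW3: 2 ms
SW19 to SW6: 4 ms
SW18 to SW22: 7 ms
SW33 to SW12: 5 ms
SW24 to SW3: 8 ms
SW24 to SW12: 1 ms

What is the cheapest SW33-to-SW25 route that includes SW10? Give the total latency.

21 ms

Shortest SW33→SW10: SW33 → SW18 → SW38 → SW10 = 12
Best SW10 to SW25: SW10 → SW25 costing 9
Total via SW10: 12 + 9 = 21 ms.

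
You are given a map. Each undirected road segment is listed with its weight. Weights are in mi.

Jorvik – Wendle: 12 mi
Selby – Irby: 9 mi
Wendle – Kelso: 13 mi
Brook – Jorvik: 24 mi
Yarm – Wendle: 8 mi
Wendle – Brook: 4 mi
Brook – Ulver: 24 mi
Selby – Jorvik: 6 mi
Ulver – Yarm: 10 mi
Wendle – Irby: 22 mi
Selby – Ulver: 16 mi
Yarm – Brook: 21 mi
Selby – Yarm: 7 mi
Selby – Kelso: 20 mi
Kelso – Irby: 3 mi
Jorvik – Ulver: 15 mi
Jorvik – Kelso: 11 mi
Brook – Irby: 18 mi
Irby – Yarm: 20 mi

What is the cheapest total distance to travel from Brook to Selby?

19 mi

Enumerating some paths:
Brook–Yarm–Selby: 21+7 = 28
Brook–Wendle–Yarm–Selby: 4+8+7 = 19
Brook–Wendle–Jorvik–Selby: 4+12+6 = 22
Brook–Irby–Selby: 18+9 = 27
Cheapest is Brook–Wendle–Yarm–Selby at 19 mi.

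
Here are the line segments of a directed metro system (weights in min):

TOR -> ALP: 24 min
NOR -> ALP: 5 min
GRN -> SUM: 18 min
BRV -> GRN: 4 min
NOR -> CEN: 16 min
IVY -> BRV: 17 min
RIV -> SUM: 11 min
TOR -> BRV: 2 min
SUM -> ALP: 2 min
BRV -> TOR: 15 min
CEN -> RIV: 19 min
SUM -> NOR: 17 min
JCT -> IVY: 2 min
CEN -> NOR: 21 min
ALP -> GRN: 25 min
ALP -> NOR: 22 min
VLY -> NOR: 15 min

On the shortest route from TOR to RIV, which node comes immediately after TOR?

Enumerating some paths:
TOR–ALP–NOR–CEN–RIV: 24+22+16+19 = 81
TOR–BRV–GRN–SUM–NOR–CEN–RIV: 2+4+18+17+16+19 = 76
TOR–BRV–GRN–SUM–ALP–NOR–CEN–RIV: 2+4+18+2+22+16+19 = 83
TOR–ALP–GRN–SUM–NOR–CEN–RIV: 24+25+18+17+16+19 = 119
Cheapest is TOR–BRV–GRN–SUM–NOR–CEN–RIV at 76 min.
So from TOR the first move is to BRV.

BRV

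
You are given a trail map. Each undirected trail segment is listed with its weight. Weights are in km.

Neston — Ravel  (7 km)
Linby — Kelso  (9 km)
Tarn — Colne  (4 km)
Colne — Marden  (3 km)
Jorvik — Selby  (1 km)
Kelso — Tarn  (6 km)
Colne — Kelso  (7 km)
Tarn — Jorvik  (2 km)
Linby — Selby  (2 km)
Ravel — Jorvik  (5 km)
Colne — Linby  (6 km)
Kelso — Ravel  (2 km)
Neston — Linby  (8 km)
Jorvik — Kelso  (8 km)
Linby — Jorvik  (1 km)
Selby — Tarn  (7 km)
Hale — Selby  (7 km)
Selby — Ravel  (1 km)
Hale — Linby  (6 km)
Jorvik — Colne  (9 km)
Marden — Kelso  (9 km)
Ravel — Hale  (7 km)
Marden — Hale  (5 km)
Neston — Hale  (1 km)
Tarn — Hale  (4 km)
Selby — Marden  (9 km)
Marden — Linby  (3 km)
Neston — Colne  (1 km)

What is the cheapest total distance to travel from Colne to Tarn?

Compare a few routes:
Colne - Neston - Hale - Tarn: 1+1+4 = 6
Colne - Tarn: 4 = 4
The minimum is 4 km via Colne - Tarn.

4 km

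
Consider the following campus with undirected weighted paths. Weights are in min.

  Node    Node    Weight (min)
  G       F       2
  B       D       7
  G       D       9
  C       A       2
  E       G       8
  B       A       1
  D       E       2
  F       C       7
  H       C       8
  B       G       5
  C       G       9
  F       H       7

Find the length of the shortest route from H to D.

Compare a few routes:
H - F - G - D: 7+2+9 = 18
H - F - G - E - D: 7+2+8+2 = 19
The minimum is 18 min via H - F - G - D.

18 min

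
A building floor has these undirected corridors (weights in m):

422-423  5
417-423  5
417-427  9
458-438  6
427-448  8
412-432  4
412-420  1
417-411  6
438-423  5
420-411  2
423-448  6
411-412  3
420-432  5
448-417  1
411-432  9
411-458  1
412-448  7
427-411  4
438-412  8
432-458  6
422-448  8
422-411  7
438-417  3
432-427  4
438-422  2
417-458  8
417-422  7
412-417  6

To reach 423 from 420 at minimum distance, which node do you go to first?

412

Compare a few routes:
420 → 412 → 417 → 423: 1+6+5 = 12
420 → 411 → 417 → 423: 2+6+5 = 13
420 → 411 → 458 → 438 → 423: 2+1+6+5 = 14
420 → 411 → 422 → 423: 2+7+5 = 14
The minimum is 12 m via 420 → 412 → 417 → 423.
So from 420 the first move is to 412.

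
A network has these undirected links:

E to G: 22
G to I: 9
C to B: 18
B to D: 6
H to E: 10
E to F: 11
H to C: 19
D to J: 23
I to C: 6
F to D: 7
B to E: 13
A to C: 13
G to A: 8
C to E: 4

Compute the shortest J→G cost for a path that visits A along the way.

Best J to A: J → D → F → E → C → A costing 58
Best A to G: A → G costing 8
Total via A: 58 + 8 = 66.

66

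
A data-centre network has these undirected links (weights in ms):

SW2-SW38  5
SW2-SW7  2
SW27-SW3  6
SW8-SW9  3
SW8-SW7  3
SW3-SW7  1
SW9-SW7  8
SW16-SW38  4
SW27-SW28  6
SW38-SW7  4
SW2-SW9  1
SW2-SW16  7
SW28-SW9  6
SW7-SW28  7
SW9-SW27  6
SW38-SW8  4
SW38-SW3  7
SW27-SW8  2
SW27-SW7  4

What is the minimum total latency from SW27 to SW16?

Settle nodes by increasing distance from SW27:
SW27: 0
SW8: 2  (via SW27)
SW7: 4  (via SW27)
SW9: 5  (via SW8)
SW3: 5  (via SW7)
SW28: 6  (via SW27)
SW2: 6  (via SW7)
SW38: 6  (via SW8)
SW16: 10  (via SW38)
Shortest route: SW27 → SW8 → SW38 → SW16 = 10 ms.

10 ms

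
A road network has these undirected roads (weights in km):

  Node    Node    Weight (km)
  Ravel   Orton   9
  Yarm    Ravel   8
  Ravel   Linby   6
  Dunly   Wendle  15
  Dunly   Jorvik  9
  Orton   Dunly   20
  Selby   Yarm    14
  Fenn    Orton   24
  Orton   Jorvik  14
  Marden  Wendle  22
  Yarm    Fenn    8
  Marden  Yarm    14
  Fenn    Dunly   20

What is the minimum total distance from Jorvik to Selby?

Compare a few routes:
Jorvik → Orton → Ravel → Yarm → Selby: 14+9+8+14 = 45
Jorvik → Dunly → Fenn → Yarm → Selby: 9+20+8+14 = 51
The minimum is 45 km via Jorvik → Orton → Ravel → Yarm → Selby.

45 km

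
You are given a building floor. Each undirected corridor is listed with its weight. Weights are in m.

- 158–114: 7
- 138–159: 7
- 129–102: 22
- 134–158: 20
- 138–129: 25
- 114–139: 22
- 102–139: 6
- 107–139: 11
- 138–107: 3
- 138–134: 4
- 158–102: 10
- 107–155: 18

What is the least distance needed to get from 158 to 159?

Enumerating some paths:
158 - 134 - 138 - 159: 20+4+7 = 31
158 - 114 - 139 - 107 - 138 - 159: 7+22+11+3+7 = 50
158 - 102 - 139 - 107 - 138 - 159: 10+6+11+3+7 = 37
The minimum is 31 m via 158 - 134 - 138 - 159.

31 m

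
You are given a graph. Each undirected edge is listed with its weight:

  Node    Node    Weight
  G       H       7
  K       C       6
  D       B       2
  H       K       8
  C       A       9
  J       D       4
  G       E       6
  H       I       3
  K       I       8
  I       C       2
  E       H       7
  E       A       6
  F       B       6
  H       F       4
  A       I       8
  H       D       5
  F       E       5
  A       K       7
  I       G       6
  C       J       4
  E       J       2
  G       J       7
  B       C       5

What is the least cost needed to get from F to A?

11

Candidate routes:
F–H–I–A: 4+3+8 = 15
F–E–A: 5+6 = 11
The minimum is 11 via F–E–A.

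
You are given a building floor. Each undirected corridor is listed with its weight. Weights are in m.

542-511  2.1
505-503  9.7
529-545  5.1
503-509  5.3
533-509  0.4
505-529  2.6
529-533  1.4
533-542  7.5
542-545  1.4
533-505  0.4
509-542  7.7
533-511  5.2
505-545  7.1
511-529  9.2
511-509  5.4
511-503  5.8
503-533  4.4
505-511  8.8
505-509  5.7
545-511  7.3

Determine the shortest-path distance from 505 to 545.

Running Dijkstra from 505:
505: 0
533: 0.4  (via 505)
509: 0.8  (via 533)
529: 1.8  (via 533)
503: 4.8  (via 533)
511: 5.6  (via 533)
545: 6.9  (via 529)
Shortest route: 505–533–529–545 = 6.9 m.

6.9 m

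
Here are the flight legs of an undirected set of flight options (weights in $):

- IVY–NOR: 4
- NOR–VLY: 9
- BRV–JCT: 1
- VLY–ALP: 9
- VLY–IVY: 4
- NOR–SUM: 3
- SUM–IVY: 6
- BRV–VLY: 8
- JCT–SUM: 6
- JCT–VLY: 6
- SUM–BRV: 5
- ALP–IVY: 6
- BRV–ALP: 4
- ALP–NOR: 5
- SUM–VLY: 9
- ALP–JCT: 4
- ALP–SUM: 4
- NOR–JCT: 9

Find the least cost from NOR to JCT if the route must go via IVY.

Shortest NOR→IVY: NOR–IVY = 4
Shortest IVY→JCT: IVY–VLY–JCT = 10
Total via IVY: 4 + 10 = $14.

$14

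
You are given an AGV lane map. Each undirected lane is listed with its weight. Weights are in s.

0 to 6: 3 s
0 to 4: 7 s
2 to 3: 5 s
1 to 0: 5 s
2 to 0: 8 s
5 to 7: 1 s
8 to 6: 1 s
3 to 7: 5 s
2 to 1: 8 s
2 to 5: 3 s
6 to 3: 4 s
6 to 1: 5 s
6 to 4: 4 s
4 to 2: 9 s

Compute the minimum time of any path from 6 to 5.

10 s

Enumerating some paths:
6–3–7–5: 4+5+1 = 10
6–3–2–5: 4+5+3 = 12
The minimum is 10 s via 6–3–7–5.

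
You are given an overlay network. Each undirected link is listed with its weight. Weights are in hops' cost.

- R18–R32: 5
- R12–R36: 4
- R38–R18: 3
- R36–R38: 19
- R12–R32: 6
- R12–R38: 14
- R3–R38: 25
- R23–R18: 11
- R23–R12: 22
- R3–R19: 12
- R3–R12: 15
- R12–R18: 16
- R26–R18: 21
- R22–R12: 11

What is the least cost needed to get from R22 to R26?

Compare a few routes:
R22 → R12 → R32 → R18 → R26: 11+6+5+21 = 43
R22 → R12 → R18 → R26: 11+16+21 = 48
Cheapest is R22 → R12 → R32 → R18 → R26 at 43 hops' cost.

43 hops' cost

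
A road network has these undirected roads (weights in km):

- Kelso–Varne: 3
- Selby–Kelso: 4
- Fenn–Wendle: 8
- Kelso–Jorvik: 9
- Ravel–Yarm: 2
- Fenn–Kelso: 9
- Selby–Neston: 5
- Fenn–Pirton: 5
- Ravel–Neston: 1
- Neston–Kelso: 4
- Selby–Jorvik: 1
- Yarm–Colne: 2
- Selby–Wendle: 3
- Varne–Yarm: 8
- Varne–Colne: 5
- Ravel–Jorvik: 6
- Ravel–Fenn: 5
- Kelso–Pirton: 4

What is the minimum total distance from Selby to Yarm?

Compare a few routes:
Selby–Neston–Ravel–Yarm: 5+1+2 = 8
Selby–Jorvik–Ravel–Yarm: 1+6+2 = 9
The minimum is 8 km via Selby–Neston–Ravel–Yarm.

8 km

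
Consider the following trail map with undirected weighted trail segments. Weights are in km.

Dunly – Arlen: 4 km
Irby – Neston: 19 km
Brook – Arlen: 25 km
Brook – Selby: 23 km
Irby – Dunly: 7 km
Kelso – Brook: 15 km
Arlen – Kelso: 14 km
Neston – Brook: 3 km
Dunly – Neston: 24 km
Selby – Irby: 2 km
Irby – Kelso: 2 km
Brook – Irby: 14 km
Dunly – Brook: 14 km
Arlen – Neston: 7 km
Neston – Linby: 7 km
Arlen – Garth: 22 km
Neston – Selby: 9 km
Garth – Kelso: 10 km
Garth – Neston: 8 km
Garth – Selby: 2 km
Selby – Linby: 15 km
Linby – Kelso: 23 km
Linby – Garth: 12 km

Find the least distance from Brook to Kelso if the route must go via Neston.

16 km

Best Brook to Neston: Brook–Neston costing 3
Shortest Neston→Kelso: Neston–Selby–Irby–Kelso = 13
Total via Neston: 3 + 13 = 16 km.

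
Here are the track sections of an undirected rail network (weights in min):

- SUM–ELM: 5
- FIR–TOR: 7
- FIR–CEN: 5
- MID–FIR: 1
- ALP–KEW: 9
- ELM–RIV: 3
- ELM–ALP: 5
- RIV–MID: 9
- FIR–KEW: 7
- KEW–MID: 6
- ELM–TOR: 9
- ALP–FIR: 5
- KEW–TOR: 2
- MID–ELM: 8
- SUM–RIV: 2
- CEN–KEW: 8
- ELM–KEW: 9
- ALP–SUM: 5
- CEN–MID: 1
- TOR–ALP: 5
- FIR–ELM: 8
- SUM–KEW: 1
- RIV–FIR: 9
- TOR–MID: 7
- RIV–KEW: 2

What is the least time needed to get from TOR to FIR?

7 min

Enumerating some paths:
TOR - KEW - MID - FIR: 2+6+1 = 9
TOR - MID - FIR: 7+1 = 8
TOR - FIR: 7 = 7
TOR - KEW - FIR: 2+7 = 9
The minimum is 7 min via TOR - FIR.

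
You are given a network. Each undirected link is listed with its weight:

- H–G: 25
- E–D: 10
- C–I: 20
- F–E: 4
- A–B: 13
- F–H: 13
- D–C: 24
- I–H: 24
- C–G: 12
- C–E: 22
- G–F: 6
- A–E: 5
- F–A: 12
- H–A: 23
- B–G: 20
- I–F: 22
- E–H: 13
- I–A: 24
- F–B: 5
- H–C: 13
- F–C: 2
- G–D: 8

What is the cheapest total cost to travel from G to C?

8

Settle nodes by increasing distance from G:
G: 0
F: 6  (via G)
C: 8  (via F)
Shortest route: G → F → C = 8.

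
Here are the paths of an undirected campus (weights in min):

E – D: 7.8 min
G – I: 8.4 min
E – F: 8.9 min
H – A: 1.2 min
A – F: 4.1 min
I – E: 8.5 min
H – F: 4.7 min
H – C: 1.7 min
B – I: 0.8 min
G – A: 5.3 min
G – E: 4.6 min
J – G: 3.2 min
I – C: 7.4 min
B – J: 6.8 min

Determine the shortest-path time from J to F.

Shortest distances from J:
J: 0
G: 3.2  (via J)
B: 6.8  (via J)
I: 7.6  (via B)
E: 7.8  (via G)
A: 8.5  (via G)
H: 9.7  (via A)
C: 11.4  (via H)
F: 12.6  (via A)
Shortest route: J → G → A → F = 12.6 min.

12.6 min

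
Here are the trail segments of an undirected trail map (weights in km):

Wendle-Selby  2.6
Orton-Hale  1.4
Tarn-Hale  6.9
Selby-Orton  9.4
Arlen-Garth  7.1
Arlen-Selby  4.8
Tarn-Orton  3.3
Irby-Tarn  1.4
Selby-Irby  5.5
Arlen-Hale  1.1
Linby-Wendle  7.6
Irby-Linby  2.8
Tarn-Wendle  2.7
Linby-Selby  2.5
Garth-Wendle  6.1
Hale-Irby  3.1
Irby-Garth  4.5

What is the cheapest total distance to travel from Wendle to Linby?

5.1 km

Settle nodes by increasing distance from Wendle:
Wendle: 0
Selby: 2.6  (via Wendle)
Tarn: 2.7  (via Wendle)
Irby: 4.1  (via Tarn)
Linby: 5.1  (via Selby)
Shortest route: Wendle → Selby → Linby = 5.1 km.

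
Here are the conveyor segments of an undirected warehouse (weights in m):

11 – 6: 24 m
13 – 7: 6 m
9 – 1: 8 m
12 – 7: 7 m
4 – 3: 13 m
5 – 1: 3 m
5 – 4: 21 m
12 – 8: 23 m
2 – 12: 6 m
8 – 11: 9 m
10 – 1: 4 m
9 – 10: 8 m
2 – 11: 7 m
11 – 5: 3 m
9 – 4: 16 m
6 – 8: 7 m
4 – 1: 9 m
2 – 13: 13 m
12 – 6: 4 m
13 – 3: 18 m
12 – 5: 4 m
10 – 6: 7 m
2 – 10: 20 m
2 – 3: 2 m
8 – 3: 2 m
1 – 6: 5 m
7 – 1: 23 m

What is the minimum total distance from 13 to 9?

28 m

Settle nodes by increasing distance from 13:
13: 0
7: 6  (via 13)
2: 13  (via 13)
12: 13  (via 7)
3: 15  (via 2)
5: 17  (via 12)
6: 17  (via 12)
8: 17  (via 3)
1: 20  (via 5)
11: 20  (via 2)
10: 24  (via 6)
4: 28  (via 3)
9: 28  (via 1)
Shortest route: 13 → 7 → 12 → 5 → 1 → 9 = 28 m.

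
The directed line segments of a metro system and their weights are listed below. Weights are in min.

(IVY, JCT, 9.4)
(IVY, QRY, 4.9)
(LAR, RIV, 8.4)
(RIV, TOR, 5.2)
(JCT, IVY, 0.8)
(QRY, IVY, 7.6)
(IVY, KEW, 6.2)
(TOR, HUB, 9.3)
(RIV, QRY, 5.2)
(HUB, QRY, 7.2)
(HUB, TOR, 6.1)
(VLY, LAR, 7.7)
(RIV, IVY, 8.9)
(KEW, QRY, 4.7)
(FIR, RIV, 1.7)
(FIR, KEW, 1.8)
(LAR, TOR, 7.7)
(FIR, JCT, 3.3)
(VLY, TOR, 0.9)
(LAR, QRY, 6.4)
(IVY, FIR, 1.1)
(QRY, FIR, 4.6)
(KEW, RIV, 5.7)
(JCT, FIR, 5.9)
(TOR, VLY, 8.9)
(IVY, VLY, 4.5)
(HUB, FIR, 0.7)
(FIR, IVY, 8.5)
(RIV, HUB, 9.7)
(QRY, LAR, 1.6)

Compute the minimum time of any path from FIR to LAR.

8.1 min

Enumerating some paths:
FIR → KEW → QRY → LAR: 1.8+4.7+1.6 = 8.1
FIR → RIV → QRY → LAR: 1.7+5.2+1.6 = 8.5
Cheapest is FIR → KEW → QRY → LAR at 8.1 min.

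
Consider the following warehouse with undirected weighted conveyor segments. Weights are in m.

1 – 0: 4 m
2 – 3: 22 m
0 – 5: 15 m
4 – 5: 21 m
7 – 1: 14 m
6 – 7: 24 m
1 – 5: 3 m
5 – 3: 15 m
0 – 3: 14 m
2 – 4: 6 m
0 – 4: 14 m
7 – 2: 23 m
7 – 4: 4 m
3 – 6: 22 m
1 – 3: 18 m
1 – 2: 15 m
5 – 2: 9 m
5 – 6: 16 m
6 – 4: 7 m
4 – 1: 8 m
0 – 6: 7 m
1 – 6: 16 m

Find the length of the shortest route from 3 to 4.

Running Dijkstra from 3:
3: 0
0: 14  (via 3)
5: 15  (via 3)
1: 18  (via 3)
6: 21  (via 0)
2: 22  (via 3)
4: 26  (via 1)
Shortest route: 3 → 1 → 4 = 26 m.

26 m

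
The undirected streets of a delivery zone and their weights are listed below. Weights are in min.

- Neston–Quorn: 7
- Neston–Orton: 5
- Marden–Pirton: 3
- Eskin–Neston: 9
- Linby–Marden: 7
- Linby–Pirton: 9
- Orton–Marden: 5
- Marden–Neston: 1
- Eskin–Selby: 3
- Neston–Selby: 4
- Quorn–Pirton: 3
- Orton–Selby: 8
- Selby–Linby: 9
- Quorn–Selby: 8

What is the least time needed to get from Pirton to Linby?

9 min

Settle nodes by increasing distance from Pirton:
Pirton: 0
Marden: 3  (via Pirton)
Quorn: 3  (via Pirton)
Neston: 4  (via Marden)
Selby: 8  (via Neston)
Orton: 8  (via Marden)
Linby: 9  (via Pirton)
Shortest route: Pirton–Linby = 9 min.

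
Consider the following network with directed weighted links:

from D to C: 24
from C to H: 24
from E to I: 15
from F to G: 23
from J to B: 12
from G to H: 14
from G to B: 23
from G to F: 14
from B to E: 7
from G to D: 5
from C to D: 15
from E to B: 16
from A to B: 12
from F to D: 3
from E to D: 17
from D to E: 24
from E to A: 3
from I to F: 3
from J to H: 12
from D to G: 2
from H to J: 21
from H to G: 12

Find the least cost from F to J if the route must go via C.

72

Best F to C: F → D → C costing 27
Shortest C→J: C → H → J = 45
Total via C: 27 + 45 = 72.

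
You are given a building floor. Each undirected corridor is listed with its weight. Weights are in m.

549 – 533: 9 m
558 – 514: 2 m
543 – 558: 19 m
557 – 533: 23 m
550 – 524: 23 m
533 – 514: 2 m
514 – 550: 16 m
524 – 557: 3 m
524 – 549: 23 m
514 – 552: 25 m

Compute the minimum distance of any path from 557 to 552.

Compare a few routes:
557 → 533 → 549 → 524 → 550 → 514 → 552: 23+9+23+23+16+25 = 119
557 → 524 → 549 → 533 → 514 → 552: 3+23+9+2+25 = 62
557 → 533 → 514 → 552: 23+2+25 = 50
557 → 524 → 550 → 514 → 552: 3+23+16+25 = 67
Cheapest is 557 → 533 → 514 → 552 at 50 m.

50 m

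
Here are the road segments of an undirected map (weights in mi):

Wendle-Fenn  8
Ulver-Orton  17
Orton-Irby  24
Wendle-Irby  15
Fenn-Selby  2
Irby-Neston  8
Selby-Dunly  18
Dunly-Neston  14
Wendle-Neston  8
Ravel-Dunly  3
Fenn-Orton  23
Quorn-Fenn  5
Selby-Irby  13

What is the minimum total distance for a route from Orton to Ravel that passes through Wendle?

Best Orton to Wendle: Orton–Fenn–Wendle costing 31
Best Wendle to Ravel: Wendle–Neston–Dunly–Ravel costing 25
Total via Wendle: 31 + 25 = 56 mi.

56 mi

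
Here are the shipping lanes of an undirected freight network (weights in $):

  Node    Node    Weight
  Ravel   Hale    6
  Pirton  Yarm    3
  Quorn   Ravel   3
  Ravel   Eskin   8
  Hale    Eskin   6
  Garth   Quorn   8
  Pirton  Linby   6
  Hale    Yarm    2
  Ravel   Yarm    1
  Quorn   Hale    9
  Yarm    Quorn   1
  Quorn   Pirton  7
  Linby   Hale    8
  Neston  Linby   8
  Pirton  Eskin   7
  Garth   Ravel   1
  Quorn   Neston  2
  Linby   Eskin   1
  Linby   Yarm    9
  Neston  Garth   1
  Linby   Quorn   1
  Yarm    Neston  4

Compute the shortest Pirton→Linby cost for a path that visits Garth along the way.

Best Pirton to Garth: Pirton → Yarm → Ravel → Garth costing 5
Best Garth to Linby: Garth → Neston → Quorn → Linby costing 4
Total via Garth: 5 + 4 = $9.

$9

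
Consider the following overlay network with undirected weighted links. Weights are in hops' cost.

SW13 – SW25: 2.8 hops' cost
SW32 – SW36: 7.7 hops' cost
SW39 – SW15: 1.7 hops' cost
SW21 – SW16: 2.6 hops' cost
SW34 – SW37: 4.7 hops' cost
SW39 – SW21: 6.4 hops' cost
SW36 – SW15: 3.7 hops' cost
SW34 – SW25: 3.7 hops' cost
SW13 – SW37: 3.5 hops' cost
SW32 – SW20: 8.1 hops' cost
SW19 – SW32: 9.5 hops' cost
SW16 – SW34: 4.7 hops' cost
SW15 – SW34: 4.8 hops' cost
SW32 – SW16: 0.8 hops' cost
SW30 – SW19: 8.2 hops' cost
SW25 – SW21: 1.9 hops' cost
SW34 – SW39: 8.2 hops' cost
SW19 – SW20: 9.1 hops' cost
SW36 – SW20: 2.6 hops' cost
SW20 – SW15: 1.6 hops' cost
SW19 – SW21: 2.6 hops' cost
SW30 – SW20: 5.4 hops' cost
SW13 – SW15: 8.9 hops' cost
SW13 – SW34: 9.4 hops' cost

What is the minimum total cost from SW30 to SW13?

15.5 hops' cost

Shortest distances from SW30:
SW30: 0
SW20: 5.4  (via SW30)
SW15: 7  (via SW20)
SW36: 8  (via SW20)
SW19: 8.2  (via SW30)
SW39: 8.7  (via SW15)
SW21: 10.8  (via SW19)
SW34: 11.8  (via SW15)
SW25: 12.7  (via SW21)
SW16: 13.4  (via SW21)
SW32: 13.5  (via SW20)
SW13: 15.5  (via SW25)
Shortest route: SW30–SW19–SW21–SW25–SW13 = 15.5 hops' cost.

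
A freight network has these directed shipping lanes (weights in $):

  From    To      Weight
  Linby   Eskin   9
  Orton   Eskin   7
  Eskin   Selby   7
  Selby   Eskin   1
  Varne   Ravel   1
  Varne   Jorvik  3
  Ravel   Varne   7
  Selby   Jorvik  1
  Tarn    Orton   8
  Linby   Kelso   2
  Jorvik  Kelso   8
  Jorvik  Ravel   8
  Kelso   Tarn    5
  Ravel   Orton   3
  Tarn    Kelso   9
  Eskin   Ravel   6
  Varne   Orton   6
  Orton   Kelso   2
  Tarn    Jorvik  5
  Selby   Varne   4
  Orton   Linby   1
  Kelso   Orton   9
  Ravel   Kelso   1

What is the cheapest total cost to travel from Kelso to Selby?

Enumerating some paths:
Kelso–Orton–Linby–Eskin–Selby: 9+1+9+7 = 26
Kelso–Orton–Eskin–Selby: 9+7+7 = 23
The minimum is $23 via Kelso–Orton–Eskin–Selby.

$23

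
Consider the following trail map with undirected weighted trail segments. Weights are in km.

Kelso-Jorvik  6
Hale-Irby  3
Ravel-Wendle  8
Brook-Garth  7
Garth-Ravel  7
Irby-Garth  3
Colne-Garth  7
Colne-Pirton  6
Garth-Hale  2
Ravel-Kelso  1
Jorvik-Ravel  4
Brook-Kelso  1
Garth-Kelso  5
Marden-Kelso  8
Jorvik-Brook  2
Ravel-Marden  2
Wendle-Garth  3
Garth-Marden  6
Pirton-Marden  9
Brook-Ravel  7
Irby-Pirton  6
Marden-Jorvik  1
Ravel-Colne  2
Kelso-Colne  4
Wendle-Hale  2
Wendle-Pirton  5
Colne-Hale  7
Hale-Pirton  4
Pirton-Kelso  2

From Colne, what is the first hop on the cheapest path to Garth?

Garth

Enumerating some paths:
Colne - Hale - Garth: 7+2 = 9
Colne - Ravel - Kelso - Garth: 2+1+5 = 8
Colne - Garth: 7 = 7
Cheapest is Colne - Garth at 7 km.
So from Colne the first move is to Garth.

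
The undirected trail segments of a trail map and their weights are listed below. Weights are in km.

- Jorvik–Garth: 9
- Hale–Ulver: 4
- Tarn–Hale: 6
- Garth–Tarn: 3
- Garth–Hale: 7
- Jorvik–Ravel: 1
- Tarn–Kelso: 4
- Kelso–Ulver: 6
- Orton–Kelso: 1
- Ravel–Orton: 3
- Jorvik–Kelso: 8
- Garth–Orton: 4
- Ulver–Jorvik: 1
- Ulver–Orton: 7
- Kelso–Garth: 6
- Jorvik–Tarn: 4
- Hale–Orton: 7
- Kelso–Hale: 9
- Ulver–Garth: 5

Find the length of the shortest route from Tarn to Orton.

5 km

Candidate routes:
Tarn → Jorvik → Ravel → Orton: 4+1+3 = 8
Tarn → Garth → Orton: 3+4 = 7
Tarn → Kelso → Orton: 4+1 = 5
Cheapest is Tarn → Kelso → Orton at 5 km.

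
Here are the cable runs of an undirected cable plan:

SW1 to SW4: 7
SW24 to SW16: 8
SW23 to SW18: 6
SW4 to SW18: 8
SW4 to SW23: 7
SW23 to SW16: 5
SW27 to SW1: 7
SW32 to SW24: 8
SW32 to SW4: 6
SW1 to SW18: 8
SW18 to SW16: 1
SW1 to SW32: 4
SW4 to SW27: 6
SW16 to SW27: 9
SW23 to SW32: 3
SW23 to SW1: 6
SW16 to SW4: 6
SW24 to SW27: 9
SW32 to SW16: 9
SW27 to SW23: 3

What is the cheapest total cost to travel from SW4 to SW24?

Running Dijkstra from SW4:
SW4: 0
SW16: 6  (via SW4)
SW27: 6  (via SW4)
SW32: 6  (via SW4)
SW1: 7  (via SW4)
SW23: 7  (via SW4)
SW18: 7  (via SW16)
SW24: 14  (via SW16)
Shortest route: SW4–SW16–SW24 = 14.

14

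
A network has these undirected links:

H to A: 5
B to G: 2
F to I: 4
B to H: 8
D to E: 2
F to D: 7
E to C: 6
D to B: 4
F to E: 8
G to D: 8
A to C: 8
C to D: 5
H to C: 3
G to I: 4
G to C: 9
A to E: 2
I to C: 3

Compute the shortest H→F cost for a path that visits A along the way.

Shortest H→A: H → A = 5
Best A to F: A → E → F costing 10
Total via A: 5 + 10 = 15.

15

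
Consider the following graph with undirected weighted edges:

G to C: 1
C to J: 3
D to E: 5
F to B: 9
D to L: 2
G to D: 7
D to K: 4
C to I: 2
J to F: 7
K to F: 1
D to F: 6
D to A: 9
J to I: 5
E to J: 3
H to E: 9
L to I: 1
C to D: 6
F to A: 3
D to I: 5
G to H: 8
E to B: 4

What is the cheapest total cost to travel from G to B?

Running Dijkstra from G:
G: 0
C: 1  (via G)
I: 3  (via C)
J: 4  (via C)
L: 4  (via I)
D: 6  (via L)
E: 7  (via J)
H: 8  (via G)
K: 10  (via D)
B: 11  (via E)
Shortest route: G → C → J → E → B = 11.

11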